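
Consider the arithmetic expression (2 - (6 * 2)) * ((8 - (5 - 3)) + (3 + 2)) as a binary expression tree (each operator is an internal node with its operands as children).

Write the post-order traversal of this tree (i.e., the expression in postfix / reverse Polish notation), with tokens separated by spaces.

Post-order on an expression tree gives postfix notation: for each operator, emit left operand, right operand, then the operator.

2 6 2 * - 8 5 3 - - 3 2 + + *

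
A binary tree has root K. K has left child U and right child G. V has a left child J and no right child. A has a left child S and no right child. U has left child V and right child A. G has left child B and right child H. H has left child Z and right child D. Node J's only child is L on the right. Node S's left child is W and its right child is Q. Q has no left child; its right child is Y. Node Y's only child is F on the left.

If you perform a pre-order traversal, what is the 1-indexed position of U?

Pre-order visits the node, then its left subtree, then its right subtree.
Visit K.
At K: go left to U.
  Visit U.
  At U: go left to V.
    Visit V.
    At V: go left to J.
      Visit J.
      At J: no left child.
      At J: go right to L.
        L is a leaf — visit L.
    At V: no right child.
  At U: go right to A.
    Visit A.
    At A: go left to S.
      Visit S.
      At S: go left to W.
        W is a leaf — visit W.
      At S: go right to Q.
        Visit Q.
        At Q: no left child.
        At Q: go right to Y.
          Visit Y.
          At Y: go left to F.
            F is a leaf — visit F.
          At Y: no right child.
    At A: no right child.
At K: go right to G.
  Visit G.
  At G: go left to B.
    B is a leaf — visit B.
  At G: go right to H.
    Visit H.
    At H: go left to Z.
      Z is a leaf — visit Z.
    At H: go right to D.
      D is a leaf — visit D.
Full pre-order sequence: K, U, V, J, L, A, S, W, Q, Y, F, G, B, H, Z, D.

2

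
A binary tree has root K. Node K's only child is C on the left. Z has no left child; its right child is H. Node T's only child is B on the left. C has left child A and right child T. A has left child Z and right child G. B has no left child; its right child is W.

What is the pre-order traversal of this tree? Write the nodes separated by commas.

Pre-order visits the node, then its left subtree, then its right subtree.
Visit K.
At K: go left to C.
  Visit C.
  At C: go left to A.
    Visit A.
    At A: go left to Z.
      Visit Z.
      At Z: no left child.
      At Z: go right to H.
        H is a leaf — visit H.
    At A: go right to G.
      G is a leaf — visit G.
  At C: go right to T.
    Visit T.
    At T: go left to B.
      Visit B.
      At B: no left child.
      At B: go right to W.
        W is a leaf — visit W.
    At T: no right child.
At K: no right child.

K, C, A, Z, H, G, T, B, W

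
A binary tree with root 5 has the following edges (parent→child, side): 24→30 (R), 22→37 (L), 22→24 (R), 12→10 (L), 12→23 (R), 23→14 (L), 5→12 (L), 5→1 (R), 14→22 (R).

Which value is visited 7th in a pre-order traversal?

37

Pre-order visits the node, then its left subtree, then its right subtree.
Visit 5.
At 5: go left to 12.
  Visit 12.
  At 12: go left to 10.
    10 is a leaf — visit 10.
  At 12: go right to 23.
    Visit 23.
    At 23: go left to 14.
      Visit 14.
      At 14: no left child.
      At 14: go right to 22.
        Visit 22.
        At 22: go left to 37.
          37 is a leaf — visit 37.
        At 22: go right to 24.
          Visit 24.
          At 24: no left child.
          At 24: go right to 30.
            30 is a leaf — visit 30.
    At 23: no right child.
At 5: go right to 1.
  1 is a leaf — visit 1.
Full pre-order sequence: 5, 12, 10, 23, 14, 22, 37, 24, 30, 1.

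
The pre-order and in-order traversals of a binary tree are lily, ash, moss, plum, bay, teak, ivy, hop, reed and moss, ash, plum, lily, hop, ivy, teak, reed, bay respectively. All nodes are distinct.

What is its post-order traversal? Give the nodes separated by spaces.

moss plum ash hop ivy reed teak bay lily

The first element of pre-order is the root; it splits in-order into left and right subtrees.
Root lily: left subtree has 3 nodes {moss, ash, plum}, right has 5 {hop, ivy, teak, reed, bay}.
  Root ash: left subtree has 1 node {moss}, right has 1 {plum}.
  Root bay: left subtree has 4 nodes {hop, ivy, teak, reed}, right has 0 { }.
    Root teak: left subtree has 2 nodes {hop, ivy}, right has 1 {reed}.
      Root ivy: left subtree has 1 node {hop}, right has 0 { }.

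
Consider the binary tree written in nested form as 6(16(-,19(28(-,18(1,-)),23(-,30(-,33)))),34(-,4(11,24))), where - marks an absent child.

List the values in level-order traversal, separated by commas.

Level-order visits nodes level by level from the root, left to right within each level.
Level 0: 6
Level 1: 16, 34
Level 2: 19, 4
Level 3: 28, 23, 11, 24
Level 4: 18, 30
Level 5: 1, 33

6, 16, 34, 19, 4, 28, 23, 11, 24, 18, 30, 1, 33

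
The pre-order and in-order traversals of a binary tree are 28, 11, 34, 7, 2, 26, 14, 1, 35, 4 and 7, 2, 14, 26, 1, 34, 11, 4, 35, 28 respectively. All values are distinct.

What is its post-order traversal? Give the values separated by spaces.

14 1 26 2 7 34 4 35 11 28

The first element of pre-order is the root; it splits in-order into left and right subtrees.
Root 28: left subtree has 9 nodes {7, 2, 14, 26, 1, 34, 11, 4, 35}, right has 0 { }.
  Root 11: left subtree has 6 nodes {7, 2, 14, 26, 1, 34}, right has 2 {4, 35}.
    Root 34: left subtree has 5 nodes {7, 2, 14, 26, 1}, right has 0 { }.
      Root 7: left subtree has 0 nodes { }, right has 4 {2, 14, 26, 1}.
        Root 2: left subtree has 0 nodes { }, right has 3 {14, 26, 1}.
          Root 26: left subtree has 1 node {14}, right has 1 {1}.
    Root 35: left subtree has 1 node {4}, right has 0 { }.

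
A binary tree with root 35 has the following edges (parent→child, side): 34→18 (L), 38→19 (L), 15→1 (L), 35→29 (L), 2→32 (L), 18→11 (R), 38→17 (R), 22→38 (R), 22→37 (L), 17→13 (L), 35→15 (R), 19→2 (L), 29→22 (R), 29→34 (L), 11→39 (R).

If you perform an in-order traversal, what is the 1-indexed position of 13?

12

In-order visits the left subtree, then the node, then the right subtree.
At 35: go left to 29.
  At 29: go left to 34.
    At 34: go left to 18.
      At 18: no left child.
      Visit 18.
      At 18: go right to 11.
        At 11: no left child.
        Visit 11.
        At 11: go right to 39.
          39 is a leaf — visit 39.
    Visit 34.
    At 34: no right child.
  Visit 29.
  At 29: go right to 22.
    At 22: go left to 37.
      37 is a leaf — visit 37.
    Visit 22.
    At 22: go right to 38.
      At 38: go left to 19.
        At 19: go left to 2.
          At 2: go left to 32.
            32 is a leaf — visit 32.
          Visit 2.
          At 2: no right child.
        Visit 19.
        At 19: no right child.
      Visit 38.
      At 38: go right to 17.
        At 17: go left to 13.
          13 is a leaf — visit 13.
        Visit 17.
        At 17: no right child.
Visit 35.
At 35: go right to 15.
  At 15: go left to 1.
    1 is a leaf — visit 1.
  Visit 15.
  At 15: no right child.
Full in-order sequence: 18, 11, 39, 34, 29, 37, 22, 32, 2, 19, 38, 13, 17, 35, 1, 15.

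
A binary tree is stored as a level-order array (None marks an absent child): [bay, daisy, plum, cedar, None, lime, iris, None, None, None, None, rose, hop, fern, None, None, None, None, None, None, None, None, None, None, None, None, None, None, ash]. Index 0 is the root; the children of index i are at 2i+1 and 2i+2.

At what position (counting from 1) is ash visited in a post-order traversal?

Post-order visits the left subtree, then the right subtree, then the node.
At bay: go left to daisy.
  At daisy: go left to cedar.
    cedar is a leaf — visit cedar.
  At daisy: no right child.
  Visit daisy.
At bay: go right to plum.
  At plum: go left to lime.
    At lime: go left to rose.
      rose is a leaf — visit rose.
    At lime: go right to hop.
      hop is a leaf — visit hop.
    Visit lime.
  At plum: go right to iris.
    At iris: go left to fern.
      At fern: no left child.
      At fern: go right to ash.
        ash is a leaf — visit ash.
      Visit fern.
    At iris: no right child.
    Visit iris.
  Visit plum.
Visit bay.
Full post-order sequence: cedar, daisy, rose, hop, lime, ash, fern, iris, plum, bay.

6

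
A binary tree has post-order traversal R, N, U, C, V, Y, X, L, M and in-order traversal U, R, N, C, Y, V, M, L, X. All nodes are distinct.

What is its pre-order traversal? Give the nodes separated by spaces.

The last element of post-order is the root; it splits in-order into left and right subtrees.
Root M: left subtree has 6 nodes {U, R, N, C, Y, V}, right has 2 {L, X}.
  Root Y: left subtree has 4 nodes {U, R, N, C}, right has 1 {V}.
    Root C: left subtree has 3 nodes {U, R, N}, right has 0 { }.
      Root U: left subtree has 0 nodes { }, right has 2 {R, N}.
        Root N: left subtree has 1 node {R}, right has 0 { }.
  Root L: left subtree has 0 nodes { }, right has 1 {X}.

M Y C U N R V L X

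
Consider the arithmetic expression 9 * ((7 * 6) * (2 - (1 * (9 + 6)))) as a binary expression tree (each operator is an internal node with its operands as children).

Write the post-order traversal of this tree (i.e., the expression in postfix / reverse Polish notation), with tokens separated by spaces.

Post-order on an expression tree gives postfix notation: for each operator, emit left operand, right operand, then the operator.

9 7 6 * 2 1 9 6 + * - * *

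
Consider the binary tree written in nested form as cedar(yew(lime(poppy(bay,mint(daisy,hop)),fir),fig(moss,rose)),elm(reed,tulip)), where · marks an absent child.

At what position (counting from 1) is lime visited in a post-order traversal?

7

Post-order visits the left subtree, then the right subtree, then the node.
At cedar: go left to yew.
  At yew: go left to lime.
    At lime: go left to poppy.
      At poppy: go left to bay.
        bay is a leaf — visit bay.
      At poppy: go right to mint.
        At mint: go left to daisy.
          daisy is a leaf — visit daisy.
        At mint: go right to hop.
          hop is a leaf — visit hop.
        Visit mint.
      Visit poppy.
    At lime: go right to fir.
      fir is a leaf — visit fir.
    Visit lime.
  At yew: go right to fig.
    At fig: go left to moss.
      moss is a leaf — visit moss.
    At fig: go right to rose.
      rose is a leaf — visit rose.
    Visit fig.
  Visit yew.
At cedar: go right to elm.
  At elm: go left to reed.
    reed is a leaf — visit reed.
  At elm: go right to tulip.
    tulip is a leaf — visit tulip.
  Visit elm.
Visit cedar.
Full post-order sequence: bay, daisy, hop, mint, poppy, fir, lime, moss, rose, fig, yew, reed, tulip, elm, cedar.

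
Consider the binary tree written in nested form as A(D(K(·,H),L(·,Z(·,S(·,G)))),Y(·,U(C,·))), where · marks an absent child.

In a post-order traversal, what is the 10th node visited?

Y

Post-order visits the left subtree, then the right subtree, then the node.
At A: go left to D.
  At D: go left to K.
    At K: no left child.
    At K: go right to H.
      H is a leaf — visit H.
    Visit K.
  At D: go right to L.
    At L: no left child.
    At L: go right to Z.
      At Z: no left child.
      At Z: go right to S.
        At S: no left child.
        At S: go right to G.
          G is a leaf — visit G.
        Visit S.
      Visit Z.
    Visit L.
  Visit D.
At A: go right to Y.
  At Y: no left child.
  At Y: go right to U.
    At U: go left to C.
      C is a leaf — visit C.
    At U: no right child.
    Visit U.
  Visit Y.
Visit A.
Full post-order sequence: H, K, G, S, Z, L, D, C, U, Y, A.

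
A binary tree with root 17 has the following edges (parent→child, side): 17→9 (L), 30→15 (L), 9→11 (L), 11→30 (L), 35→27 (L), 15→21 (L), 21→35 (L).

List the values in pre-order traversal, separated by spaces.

Pre-order visits the node, then its left subtree, then its right subtree.
Visit 17.
At 17: go left to 9.
  Visit 9.
  At 9: go left to 11.
    Visit 11.
    At 11: go left to 30.
      Visit 30.
      At 30: go left to 15.
        Visit 15.
        At 15: go left to 21.
          Visit 21.
          At 21: go left to 35.
            Visit 35.
            At 35: go left to 27.
              27 is a leaf — visit 27.
            At 35: no right child.
          At 21: no right child.
        At 15: no right child.
      At 30: no right child.
    At 11: no right child.
  At 9: no right child.
At 17: no right child.

17 9 11 30 15 21 35 27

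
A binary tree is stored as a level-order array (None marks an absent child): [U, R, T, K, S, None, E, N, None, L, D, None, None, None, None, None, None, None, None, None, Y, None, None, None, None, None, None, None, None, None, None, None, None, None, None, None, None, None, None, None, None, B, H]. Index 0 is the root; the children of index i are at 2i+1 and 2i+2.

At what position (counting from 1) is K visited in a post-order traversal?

Post-order visits the left subtree, then the right subtree, then the node.
At U: go left to R.
  At R: go left to K.
    At K: go left to N.
      N is a leaf — visit N.
    At K: no right child.
    Visit K.
  At R: go right to S.
    At S: go left to L.
      At L: no left child.
      At L: go right to Y.
        At Y: go left to B.
          B is a leaf — visit B.
        At Y: go right to H.
          H is a leaf — visit H.
        Visit Y.
      Visit L.
    At S: go right to D.
      D is a leaf — visit D.
    Visit S.
  Visit R.
At U: go right to T.
  At T: no left child.
  At T: go right to E.
    E is a leaf — visit E.
  Visit T.
Visit U.
Full post-order sequence: N, K, B, H, Y, L, D, S, R, E, T, U.

2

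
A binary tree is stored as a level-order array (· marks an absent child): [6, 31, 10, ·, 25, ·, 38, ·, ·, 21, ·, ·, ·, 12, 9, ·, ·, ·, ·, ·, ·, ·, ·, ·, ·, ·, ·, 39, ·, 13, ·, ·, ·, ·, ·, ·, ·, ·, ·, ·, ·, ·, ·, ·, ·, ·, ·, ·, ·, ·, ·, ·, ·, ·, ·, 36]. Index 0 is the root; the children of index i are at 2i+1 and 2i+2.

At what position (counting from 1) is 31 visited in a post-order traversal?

3

Post-order visits the left subtree, then the right subtree, then the node.
At 6: go left to 31.
  At 31: no left child.
  At 31: go right to 25.
    At 25: go left to 21.
      21 is a leaf — visit 21.
    At 25: no right child.
    Visit 25.
  Visit 31.
At 6: go right to 10.
  At 10: no left child.
  At 10: go right to 38.
    At 38: go left to 12.
      At 12: go left to 39.
        At 39: go left to 36.
          36 is a leaf — visit 36.
        At 39: no right child.
        Visit 39.
      At 12: no right child.
      Visit 12.
    At 38: go right to 9.
      At 9: go left to 13.
        13 is a leaf — visit 13.
      At 9: no right child.
      Visit 9.
    Visit 38.
  Visit 10.
Visit 6.
Full post-order sequence: 21, 25, 31, 36, 39, 12, 13, 9, 38, 10, 6.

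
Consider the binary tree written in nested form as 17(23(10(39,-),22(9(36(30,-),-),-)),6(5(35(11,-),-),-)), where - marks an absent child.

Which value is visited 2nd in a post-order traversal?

10

Post-order visits the left subtree, then the right subtree, then the node.
At 17: go left to 23.
  At 23: go left to 10.
    At 10: go left to 39.
      39 is a leaf — visit 39.
    At 10: no right child.
    Visit 10.
  At 23: go right to 22.
    At 22: go left to 9.
      At 9: go left to 36.
        At 36: go left to 30.
          30 is a leaf — visit 30.
        At 36: no right child.
        Visit 36.
      At 9: no right child.
      Visit 9.
    At 22: no right child.
    Visit 22.
  Visit 23.
At 17: go right to 6.
  At 6: go left to 5.
    At 5: go left to 35.
      At 35: go left to 11.
        11 is a leaf — visit 11.
      At 35: no right child.
      Visit 35.
    At 5: no right child.
    Visit 5.
  At 6: no right child.
  Visit 6.
Visit 17.
Full post-order sequence: 39, 10, 30, 36, 9, 22, 23, 11, 35, 5, 6, 17.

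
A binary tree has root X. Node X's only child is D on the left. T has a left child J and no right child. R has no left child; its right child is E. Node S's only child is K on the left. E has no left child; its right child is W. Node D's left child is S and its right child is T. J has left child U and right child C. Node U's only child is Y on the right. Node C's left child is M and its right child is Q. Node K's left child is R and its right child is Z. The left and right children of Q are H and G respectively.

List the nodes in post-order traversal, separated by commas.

Post-order visits the left subtree, then the right subtree, then the node.
At X: go left to D.
  At D: go left to S.
    At S: go left to K.
      At K: go left to R.
        At R: no left child.
        At R: go right to E.
          At E: no left child.
          At E: go right to W.
            W is a leaf — visit W.
          Visit E.
        Visit R.
      At K: go right to Z.
        Z is a leaf — visit Z.
      Visit K.
    At S: no right child.
    Visit S.
  At D: go right to T.
    At T: go left to J.
      At J: go left to U.
        At U: no left child.
        At U: go right to Y.
          Y is a leaf — visit Y.
        Visit U.
      At J: go right to C.
        At C: go left to M.
          M is a leaf — visit M.
        At C: go right to Q.
          At Q: go left to H.
            H is a leaf — visit H.
          At Q: go right to G.
            G is a leaf — visit G.
          Visit Q.
        Visit C.
      Visit J.
    At T: no right child.
    Visit T.
  Visit D.
At X: no right child.
Visit X.

W, E, R, Z, K, S, Y, U, M, H, G, Q, C, J, T, D, X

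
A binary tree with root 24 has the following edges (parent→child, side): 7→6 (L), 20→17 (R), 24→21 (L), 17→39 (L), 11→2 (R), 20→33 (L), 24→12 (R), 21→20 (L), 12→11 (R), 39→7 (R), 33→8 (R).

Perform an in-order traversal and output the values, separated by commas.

In-order visits the left subtree, then the node, then the right subtree.
At 24: go left to 21.
  At 21: go left to 20.
    At 20: go left to 33.
      At 33: no left child.
      Visit 33.
      At 33: go right to 8.
        8 is a leaf — visit 8.
    Visit 20.
    At 20: go right to 17.
      At 17: go left to 39.
        At 39: no left child.
        Visit 39.
        At 39: go right to 7.
          At 7: go left to 6.
            6 is a leaf — visit 6.
          Visit 7.
          At 7: no right child.
      Visit 17.
      At 17: no right child.
  Visit 21.
  At 21: no right child.
Visit 24.
At 24: go right to 12.
  At 12: no left child.
  Visit 12.
  At 12: go right to 11.
    At 11: no left child.
    Visit 11.
    At 11: go right to 2.
      2 is a leaf — visit 2.

33, 8, 20, 39, 6, 7, 17, 21, 24, 12, 11, 2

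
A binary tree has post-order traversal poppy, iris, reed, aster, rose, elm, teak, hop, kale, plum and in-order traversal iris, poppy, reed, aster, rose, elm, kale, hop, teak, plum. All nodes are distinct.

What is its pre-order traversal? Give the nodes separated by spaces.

The last element of post-order is the root; it splits in-order into left and right subtrees.
Root plum: left subtree has 9 nodes {iris, poppy, reed, aster, rose, elm, kale, hop, teak}, right has 0 { }.
  Root kale: left subtree has 6 nodes {iris, poppy, reed, aster, rose, elm}, right has 2 {hop, teak}.
    Root elm: left subtree has 5 nodes {iris, poppy, reed, aster, rose}, right has 0 { }.
      Root rose: left subtree has 4 nodes {iris, poppy, reed, aster}, right has 0 { }.
        Root aster: left subtree has 3 nodes {iris, poppy, reed}, right has 0 { }.
          Root reed: left subtree has 2 nodes {iris, poppy}, right has 0 { }.
            Root iris: left subtree has 0 nodes { }, right has 1 {poppy}.
    Root hop: left subtree has 0 nodes { }, right has 1 {teak}.

plum kale elm rose aster reed iris poppy hop teak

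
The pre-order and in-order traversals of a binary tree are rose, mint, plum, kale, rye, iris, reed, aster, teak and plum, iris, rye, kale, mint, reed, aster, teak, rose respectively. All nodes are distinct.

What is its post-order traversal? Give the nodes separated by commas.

The first element of pre-order is the root; it splits in-order into left and right subtrees.
Root rose: left subtree has 8 nodes {plum, iris, rye, kale, mint, reed, aster, teak}, right has 0 { }.
  Root mint: left subtree has 4 nodes {plum, iris, rye, kale}, right has 3 {reed, aster, teak}.
    Root plum: left subtree has 0 nodes { }, right has 3 {iris, rye, kale}.
      Root kale: left subtree has 2 nodes {iris, rye}, right has 0 { }.
        Root rye: left subtree has 1 node {iris}, right has 0 { }.
    Root reed: left subtree has 0 nodes { }, right has 2 {aster, teak}.
      Root aster: left subtree has 0 nodes { }, right has 1 {teak}.

iris, rye, kale, plum, teak, aster, reed, mint, rose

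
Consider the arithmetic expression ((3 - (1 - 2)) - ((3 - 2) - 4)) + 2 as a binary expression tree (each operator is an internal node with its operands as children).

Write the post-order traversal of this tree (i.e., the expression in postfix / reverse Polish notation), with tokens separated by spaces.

Post-order on an expression tree gives postfix notation: for each operator, emit left operand, right operand, then the operator.

3 1 2 - - 3 2 - 4 - - 2 +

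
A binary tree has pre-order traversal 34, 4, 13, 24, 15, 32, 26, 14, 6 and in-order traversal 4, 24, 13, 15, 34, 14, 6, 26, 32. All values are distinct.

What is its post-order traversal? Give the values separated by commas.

The first element of pre-order is the root; it splits in-order into left and right subtrees.
Root 34: left subtree has 4 nodes {4, 24, 13, 15}, right has 4 {14, 6, 26, 32}.
  Root 4: left subtree has 0 nodes { }, right has 3 {24, 13, 15}.
    Root 13: left subtree has 1 node {24}, right has 1 {15}.
  Root 32: left subtree has 3 nodes {14, 6, 26}, right has 0 { }.
    Root 26: left subtree has 2 nodes {14, 6}, right has 0 { }.
      Root 14: left subtree has 0 nodes { }, right has 1 {6}.

24, 15, 13, 4, 6, 14, 26, 32, 34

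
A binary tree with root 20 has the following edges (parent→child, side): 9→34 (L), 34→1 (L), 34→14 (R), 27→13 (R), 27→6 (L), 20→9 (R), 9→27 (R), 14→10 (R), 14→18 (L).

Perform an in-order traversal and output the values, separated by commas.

In-order visits the left subtree, then the node, then the right subtree.
At 20: no left child.
Visit 20.
At 20: go right to 9.
  At 9: go left to 34.
    At 34: go left to 1.
      1 is a leaf — visit 1.
    Visit 34.
    At 34: go right to 14.
      At 14: go left to 18.
        18 is a leaf — visit 18.
      Visit 14.
      At 14: go right to 10.
        10 is a leaf — visit 10.
  Visit 9.
  At 9: go right to 27.
    At 27: go left to 6.
      6 is a leaf — visit 6.
    Visit 27.
    At 27: go right to 13.
      13 is a leaf — visit 13.

20, 1, 34, 18, 14, 10, 9, 6, 27, 13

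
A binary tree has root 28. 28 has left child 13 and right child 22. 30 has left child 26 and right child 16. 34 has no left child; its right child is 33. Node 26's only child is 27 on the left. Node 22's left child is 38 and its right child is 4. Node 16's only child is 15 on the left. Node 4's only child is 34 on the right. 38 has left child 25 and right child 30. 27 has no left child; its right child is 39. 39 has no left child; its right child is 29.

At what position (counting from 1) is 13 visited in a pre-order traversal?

2

Pre-order visits the node, then its left subtree, then its right subtree.
Visit 28.
At 28: go left to 13.
  13 is a leaf — visit 13.
At 28: go right to 22.
  Visit 22.
  At 22: go left to 38.
    Visit 38.
    At 38: go left to 25.
      25 is a leaf — visit 25.
    At 38: go right to 30.
      Visit 30.
      At 30: go left to 26.
        Visit 26.
        At 26: go left to 27.
          Visit 27.
          At 27: no left child.
          At 27: go right to 39.
            Visit 39.
            At 39: no left child.
            At 39: go right to 29.
              29 is a leaf — visit 29.
        At 26: no right child.
      At 30: go right to 16.
        Visit 16.
        At 16: go left to 15.
          15 is a leaf — visit 15.
        At 16: no right child.
  At 22: go right to 4.
    Visit 4.
    At 4: no left child.
    At 4: go right to 34.
      Visit 34.
      At 34: no left child.
      At 34: go right to 33.
        33 is a leaf — visit 33.
Full pre-order sequence: 28, 13, 22, 38, 25, 30, 26, 27, 39, 29, 16, 15, 4, 34, 33.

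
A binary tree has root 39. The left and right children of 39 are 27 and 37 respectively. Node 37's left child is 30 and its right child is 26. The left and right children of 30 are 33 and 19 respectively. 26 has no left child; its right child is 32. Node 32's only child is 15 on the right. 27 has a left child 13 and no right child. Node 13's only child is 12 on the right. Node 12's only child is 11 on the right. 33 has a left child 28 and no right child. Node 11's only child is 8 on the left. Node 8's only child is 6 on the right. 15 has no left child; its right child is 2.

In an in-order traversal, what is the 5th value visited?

In-order visits the left subtree, then the node, then the right subtree.
At 39: go left to 27.
  At 27: go left to 13.
    At 13: no left child.
    Visit 13.
    At 13: go right to 12.
      At 12: no left child.
      Visit 12.
      At 12: go right to 11.
        At 11: go left to 8.
          At 8: no left child.
          Visit 8.
          At 8: go right to 6.
            6 is a leaf — visit 6.
        Visit 11.
        At 11: no right child.
  Visit 27.
  At 27: no right child.
Visit 39.
At 39: go right to 37.
  At 37: go left to 30.
    At 30: go left to 33.
      At 33: go left to 28.
        28 is a leaf — visit 28.
      Visit 33.
      At 33: no right child.
    Visit 30.
    At 30: go right to 19.
      19 is a leaf — visit 19.
  Visit 37.
  At 37: go right to 26.
    At 26: no left child.
    Visit 26.
    At 26: go right to 32.
      At 32: no left child.
      Visit 32.
      At 32: go right to 15.
        At 15: no left child.
        Visit 15.
        At 15: go right to 2.
          2 is a leaf — visit 2.
Full in-order sequence: 13, 12, 8, 6, 11, 27, 39, 28, 33, 30, 19, 37, 26, 32, 15, 2.

11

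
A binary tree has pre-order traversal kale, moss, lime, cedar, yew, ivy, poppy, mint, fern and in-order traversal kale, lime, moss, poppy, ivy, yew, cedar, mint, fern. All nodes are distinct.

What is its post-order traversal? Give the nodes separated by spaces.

The first element of pre-order is the root; it splits in-order into left and right subtrees.
Root kale: left subtree has 0 nodes { }, right has 8 {lime, moss, poppy, ivy, yew, cedar, mint, fern}.
  Root moss: left subtree has 1 node {lime}, right has 6 {poppy, ivy, yew, cedar, mint, fern}.
    Root cedar: left subtree has 3 nodes {poppy, ivy, yew}, right has 2 {mint, fern}.
      Root yew: left subtree has 2 nodes {poppy, ivy}, right has 0 { }.
        Root ivy: left subtree has 1 node {poppy}, right has 0 { }.
      Root mint: left subtree has 0 nodes { }, right has 1 {fern}.

lime poppy ivy yew fern mint cedar moss kale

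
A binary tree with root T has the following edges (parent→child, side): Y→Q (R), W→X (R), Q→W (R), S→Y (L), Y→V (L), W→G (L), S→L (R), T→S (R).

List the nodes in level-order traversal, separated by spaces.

Level-order visits nodes level by level from the root, left to right within each level.
Level 0: T
Level 1: S
Level 2: Y, L
Level 3: V, Q
Level 4: W
Level 5: G, X

T S Y L V Q W G X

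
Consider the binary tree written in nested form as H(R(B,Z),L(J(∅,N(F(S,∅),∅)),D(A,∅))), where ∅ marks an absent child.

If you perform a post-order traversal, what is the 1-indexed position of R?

3

Post-order visits the left subtree, then the right subtree, then the node.
At H: go left to R.
  At R: go left to B.
    B is a leaf — visit B.
  At R: go right to Z.
    Z is a leaf — visit Z.
  Visit R.
At H: go right to L.
  At L: go left to J.
    At J: no left child.
    At J: go right to N.
      At N: go left to F.
        At F: go left to S.
          S is a leaf — visit S.
        At F: no right child.
        Visit F.
      At N: no right child.
      Visit N.
    Visit J.
  At L: go right to D.
    At D: go left to A.
      A is a leaf — visit A.
    At D: no right child.
    Visit D.
  Visit L.
Visit H.
Full post-order sequence: B, Z, R, S, F, N, J, A, D, L, H.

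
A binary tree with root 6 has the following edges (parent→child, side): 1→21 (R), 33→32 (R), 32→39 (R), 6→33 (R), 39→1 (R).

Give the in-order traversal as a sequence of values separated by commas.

6, 33, 32, 39, 1, 21

In-order visits the left subtree, then the node, then the right subtree.
At 6: no left child.
Visit 6.
At 6: go right to 33.
  At 33: no left child.
  Visit 33.
  At 33: go right to 32.
    At 32: no left child.
    Visit 32.
    At 32: go right to 39.
      At 39: no left child.
      Visit 39.
      At 39: go right to 1.
        At 1: no left child.
        Visit 1.
        At 1: go right to 21.
          21 is a leaf — visit 21.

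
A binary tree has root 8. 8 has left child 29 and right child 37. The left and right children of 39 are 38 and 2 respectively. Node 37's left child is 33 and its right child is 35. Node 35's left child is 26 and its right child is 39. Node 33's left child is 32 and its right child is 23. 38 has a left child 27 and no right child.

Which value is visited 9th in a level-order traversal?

Level-order visits nodes level by level from the root, left to right within each level.
Level 0: 8
Level 1: 29, 37
Level 2: 33, 35
Level 3: 32, 23, 26, 39
Level 4: 38, 2
Level 5: 27
Full level-order sequence: 8, 29, 37, 33, 35, 32, 23, 26, 39, 38, 2, 27.

39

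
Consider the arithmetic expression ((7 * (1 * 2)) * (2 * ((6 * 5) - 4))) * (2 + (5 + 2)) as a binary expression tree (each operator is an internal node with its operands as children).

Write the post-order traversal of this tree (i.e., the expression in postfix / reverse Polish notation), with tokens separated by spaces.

7 1 2 * * 2 6 5 * 4 - * * 2 5 2 + + *

Post-order on an expression tree gives postfix notation: for each operator, emit left operand, right operand, then the operator.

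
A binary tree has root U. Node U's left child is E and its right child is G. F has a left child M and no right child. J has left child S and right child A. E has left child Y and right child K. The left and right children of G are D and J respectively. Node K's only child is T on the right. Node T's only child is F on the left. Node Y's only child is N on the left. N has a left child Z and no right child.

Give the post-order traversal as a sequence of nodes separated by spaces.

Post-order visits the left subtree, then the right subtree, then the node.
At U: go left to E.
  At E: go left to Y.
    At Y: go left to N.
      At N: go left to Z.
        Z is a leaf — visit Z.
      At N: no right child.
      Visit N.
    At Y: no right child.
    Visit Y.
  At E: go right to K.
    At K: no left child.
    At K: go right to T.
      At T: go left to F.
        At F: go left to M.
          M is a leaf — visit M.
        At F: no right child.
        Visit F.
      At T: no right child.
      Visit T.
    Visit K.
  Visit E.
At U: go right to G.
  At G: go left to D.
    D is a leaf — visit D.
  At G: go right to J.
    At J: go left to S.
      S is a leaf — visit S.
    At J: go right to A.
      A is a leaf — visit A.
    Visit J.
  Visit G.
Visit U.

Z N Y M F T K E D S A J G U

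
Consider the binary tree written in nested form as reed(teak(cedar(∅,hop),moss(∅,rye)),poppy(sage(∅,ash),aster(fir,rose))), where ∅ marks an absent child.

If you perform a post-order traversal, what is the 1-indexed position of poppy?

Post-order visits the left subtree, then the right subtree, then the node.
At reed: go left to teak.
  At teak: go left to cedar.
    At cedar: no left child.
    At cedar: go right to hop.
      hop is a leaf — visit hop.
    Visit cedar.
  At teak: go right to moss.
    At moss: no left child.
    At moss: go right to rye.
      rye is a leaf — visit rye.
    Visit moss.
  Visit teak.
At reed: go right to poppy.
  At poppy: go left to sage.
    At sage: no left child.
    At sage: go right to ash.
      ash is a leaf — visit ash.
    Visit sage.
  At poppy: go right to aster.
    At aster: go left to fir.
      fir is a leaf — visit fir.
    At aster: go right to rose.
      rose is a leaf — visit rose.
    Visit aster.
  Visit poppy.
Visit reed.
Full post-order sequence: hop, cedar, rye, moss, teak, ash, sage, fir, rose, aster, poppy, reed.

11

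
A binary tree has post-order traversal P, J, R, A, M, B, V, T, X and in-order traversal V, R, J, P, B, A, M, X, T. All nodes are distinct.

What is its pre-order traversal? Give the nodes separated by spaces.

The last element of post-order is the root; it splits in-order into left and right subtrees.
Root X: left subtree has 7 nodes {V, R, J, P, B, A, M}, right has 1 {T}.
  Root V: left subtree has 0 nodes { }, right has 6 {R, J, P, B, A, M}.
    Root B: left subtree has 3 nodes {R, J, P}, right has 2 {A, M}.
      Root R: left subtree has 0 nodes { }, right has 2 {J, P}.
        Root J: left subtree has 0 nodes { }, right has 1 {P}.
      Root M: left subtree has 1 node {A}, right has 0 { }.

X V B R J P M A T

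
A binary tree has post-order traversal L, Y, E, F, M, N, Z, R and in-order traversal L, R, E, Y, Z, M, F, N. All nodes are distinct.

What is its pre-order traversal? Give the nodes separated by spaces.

R L Z E Y N M F

The last element of post-order is the root; it splits in-order into left and right subtrees.
Root R: left subtree has 1 node {L}, right has 6 {E, Y, Z, M, F, N}.
  Root Z: left subtree has 2 nodes {E, Y}, right has 3 {M, F, N}.
    Root E: left subtree has 0 nodes { }, right has 1 {Y}.
    Root N: left subtree has 2 nodes {M, F}, right has 0 { }.
      Root M: left subtree has 0 nodes { }, right has 1 {F}.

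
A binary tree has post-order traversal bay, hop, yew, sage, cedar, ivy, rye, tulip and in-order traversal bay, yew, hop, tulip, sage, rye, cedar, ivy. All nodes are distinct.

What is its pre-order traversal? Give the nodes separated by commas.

tulip, yew, bay, hop, rye, sage, ivy, cedar

The last element of post-order is the root; it splits in-order into left and right subtrees.
Root tulip: left subtree has 3 nodes {bay, yew, hop}, right has 4 {sage, rye, cedar, ivy}.
  Root yew: left subtree has 1 node {bay}, right has 1 {hop}.
  Root rye: left subtree has 1 node {sage}, right has 2 {cedar, ivy}.
    Root ivy: left subtree has 1 node {cedar}, right has 0 { }.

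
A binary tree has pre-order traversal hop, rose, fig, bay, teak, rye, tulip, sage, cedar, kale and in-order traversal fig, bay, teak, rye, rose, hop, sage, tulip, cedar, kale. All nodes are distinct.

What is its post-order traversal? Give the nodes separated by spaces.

The first element of pre-order is the root; it splits in-order into left and right subtrees.
Root hop: left subtree has 5 nodes {fig, bay, teak, rye, rose}, right has 4 {sage, tulip, cedar, kale}.
  Root rose: left subtree has 4 nodes {fig, bay, teak, rye}, right has 0 { }.
    Root fig: left subtree has 0 nodes { }, right has 3 {bay, teak, rye}.
      Root bay: left subtree has 0 nodes { }, right has 2 {teak, rye}.
        Root teak: left subtree has 0 nodes { }, right has 1 {rye}.
  Root tulip: left subtree has 1 node {sage}, right has 2 {cedar, kale}.
    Root cedar: left subtree has 0 nodes { }, right has 1 {kale}.

rye teak bay fig rose sage kale cedar tulip hop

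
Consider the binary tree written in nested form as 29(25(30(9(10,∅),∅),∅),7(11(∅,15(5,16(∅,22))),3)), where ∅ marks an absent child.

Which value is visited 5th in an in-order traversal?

29

In-order visits the left subtree, then the node, then the right subtree.
At 29: go left to 25.
  At 25: go left to 30.
    At 30: go left to 9.
      At 9: go left to 10.
        10 is a leaf — visit 10.
      Visit 9.
      At 9: no right child.
    Visit 30.
    At 30: no right child.
  Visit 25.
  At 25: no right child.
Visit 29.
At 29: go right to 7.
  At 7: go left to 11.
    At 11: no left child.
    Visit 11.
    At 11: go right to 15.
      At 15: go left to 5.
        5 is a leaf — visit 5.
      Visit 15.
      At 15: go right to 16.
        At 16: no left child.
        Visit 16.
        At 16: go right to 22.
          22 is a leaf — visit 22.
  Visit 7.
  At 7: go right to 3.
    3 is a leaf — visit 3.
Full in-order sequence: 10, 9, 30, 25, 29, 11, 5, 15, 16, 22, 7, 3.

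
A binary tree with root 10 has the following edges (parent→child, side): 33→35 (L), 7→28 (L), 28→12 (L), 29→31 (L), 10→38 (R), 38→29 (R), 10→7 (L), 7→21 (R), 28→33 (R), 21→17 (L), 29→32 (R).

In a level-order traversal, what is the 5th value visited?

Level-order visits nodes level by level from the root, left to right within each level.
Level 0: 10
Level 1: 7, 38
Level 2: 28, 21, 29
Level 3: 12, 33, 17, 31, 32
Level 4: 35
Full level-order sequence: 10, 7, 38, 28, 21, 29, 12, 33, 17, 31, 32, 35.

21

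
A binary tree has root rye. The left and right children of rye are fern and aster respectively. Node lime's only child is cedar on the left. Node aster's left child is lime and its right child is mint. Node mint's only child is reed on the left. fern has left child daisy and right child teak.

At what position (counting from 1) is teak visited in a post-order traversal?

2

Post-order visits the left subtree, then the right subtree, then the node.
At rye: go left to fern.
  At fern: go left to daisy.
    daisy is a leaf — visit daisy.
  At fern: go right to teak.
    teak is a leaf — visit teak.
  Visit fern.
At rye: go right to aster.
  At aster: go left to lime.
    At lime: go left to cedar.
      cedar is a leaf — visit cedar.
    At lime: no right child.
    Visit lime.
  At aster: go right to mint.
    At mint: go left to reed.
      reed is a leaf — visit reed.
    At mint: no right child.
    Visit mint.
  Visit aster.
Visit rye.
Full post-order sequence: daisy, teak, fern, cedar, lime, reed, mint, aster, rye.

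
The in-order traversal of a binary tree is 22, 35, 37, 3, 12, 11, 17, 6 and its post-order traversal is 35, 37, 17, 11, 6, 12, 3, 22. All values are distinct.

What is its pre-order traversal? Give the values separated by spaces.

The last element of post-order is the root; it splits in-order into left and right subtrees.
Root 22: left subtree has 0 nodes { }, right has 7 {35, 37, 3, 12, 11, 17, 6}.
  Root 3: left subtree has 2 nodes {35, 37}, right has 4 {12, 11, 17, 6}.
    Root 37: left subtree has 1 node {35}, right has 0 { }.
    Root 12: left subtree has 0 nodes { }, right has 3 {11, 17, 6}.
      Root 6: left subtree has 2 nodes {11, 17}, right has 0 { }.
        Root 11: left subtree has 0 nodes { }, right has 1 {17}.

22 3 37 35 12 6 11 17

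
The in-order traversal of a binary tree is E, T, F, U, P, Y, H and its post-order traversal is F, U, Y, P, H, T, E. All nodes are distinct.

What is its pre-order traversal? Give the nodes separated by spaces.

E T H P U F Y

The last element of post-order is the root; it splits in-order into left and right subtrees.
Root E: left subtree has 0 nodes { }, right has 6 {T, F, U, P, Y, H}.
  Root T: left subtree has 0 nodes { }, right has 5 {F, U, P, Y, H}.
    Root H: left subtree has 4 nodes {F, U, P, Y}, right has 0 { }.
      Root P: left subtree has 2 nodes {F, U}, right has 1 {Y}.
        Root U: left subtree has 1 node {F}, right has 0 { }.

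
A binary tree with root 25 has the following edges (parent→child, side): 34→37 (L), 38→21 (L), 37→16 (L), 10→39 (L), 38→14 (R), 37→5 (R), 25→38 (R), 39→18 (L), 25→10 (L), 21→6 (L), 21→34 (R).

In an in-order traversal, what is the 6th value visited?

In-order visits the left subtree, then the node, then the right subtree.
At 25: go left to 10.
  At 10: go left to 39.
    At 39: go left to 18.
      18 is a leaf — visit 18.
    Visit 39.
    At 39: no right child.
  Visit 10.
  At 10: no right child.
Visit 25.
At 25: go right to 38.
  At 38: go left to 21.
    At 21: go left to 6.
      6 is a leaf — visit 6.
    Visit 21.
    At 21: go right to 34.
      At 34: go left to 37.
        At 37: go left to 16.
          16 is a leaf — visit 16.
        Visit 37.
        At 37: go right to 5.
          5 is a leaf — visit 5.
      Visit 34.
      At 34: no right child.
  Visit 38.
  At 38: go right to 14.
    14 is a leaf — visit 14.
Full in-order sequence: 18, 39, 10, 25, 6, 21, 16, 37, 5, 34, 38, 14.

21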